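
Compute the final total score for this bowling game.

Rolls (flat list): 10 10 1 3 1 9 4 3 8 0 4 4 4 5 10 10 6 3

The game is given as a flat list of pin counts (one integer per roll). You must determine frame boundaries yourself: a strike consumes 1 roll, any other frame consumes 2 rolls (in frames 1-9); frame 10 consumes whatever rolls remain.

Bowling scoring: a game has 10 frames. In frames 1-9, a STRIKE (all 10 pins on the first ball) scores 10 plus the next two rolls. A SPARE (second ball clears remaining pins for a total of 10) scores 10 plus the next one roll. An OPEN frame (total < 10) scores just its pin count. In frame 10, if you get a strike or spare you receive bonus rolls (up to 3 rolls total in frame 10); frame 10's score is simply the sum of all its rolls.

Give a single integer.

Frame 1: STRIKE. 10 + next two rolls (10+1) = 21. Cumulative: 21
Frame 2: STRIKE. 10 + next two rolls (1+3) = 14. Cumulative: 35
Frame 3: OPEN (1+3=4). Cumulative: 39
Frame 4: SPARE (1+9=10). 10 + next roll (4) = 14. Cumulative: 53
Frame 5: OPEN (4+3=7). Cumulative: 60
Frame 6: OPEN (8+0=8). Cumulative: 68
Frame 7: OPEN (4+4=8). Cumulative: 76
Frame 8: OPEN (4+5=9). Cumulative: 85
Frame 9: STRIKE. 10 + next two rolls (10+6) = 26. Cumulative: 111
Frame 10: STRIKE. Sum of all frame-10 rolls (10+6+3) = 19. Cumulative: 130

Answer: 130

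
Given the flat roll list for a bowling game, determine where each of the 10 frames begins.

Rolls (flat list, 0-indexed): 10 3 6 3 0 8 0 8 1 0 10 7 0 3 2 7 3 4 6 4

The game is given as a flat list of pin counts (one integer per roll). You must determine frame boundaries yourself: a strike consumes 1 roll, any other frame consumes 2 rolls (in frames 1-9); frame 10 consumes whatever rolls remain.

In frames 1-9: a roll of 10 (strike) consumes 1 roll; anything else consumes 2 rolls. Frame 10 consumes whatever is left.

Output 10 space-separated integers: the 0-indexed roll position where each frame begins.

Frame 1 starts at roll index 0: roll=10 (strike), consumes 1 roll
Frame 2 starts at roll index 1: rolls=3,6 (sum=9), consumes 2 rolls
Frame 3 starts at roll index 3: rolls=3,0 (sum=3), consumes 2 rolls
Frame 4 starts at roll index 5: rolls=8,0 (sum=8), consumes 2 rolls
Frame 5 starts at roll index 7: rolls=8,1 (sum=9), consumes 2 rolls
Frame 6 starts at roll index 9: rolls=0,10 (sum=10), consumes 2 rolls
Frame 7 starts at roll index 11: rolls=7,0 (sum=7), consumes 2 rolls
Frame 8 starts at roll index 13: rolls=3,2 (sum=5), consumes 2 rolls
Frame 9 starts at roll index 15: rolls=7,3 (sum=10), consumes 2 rolls
Frame 10 starts at roll index 17: 3 remaining rolls

Answer: 0 1 3 5 7 9 11 13 15 17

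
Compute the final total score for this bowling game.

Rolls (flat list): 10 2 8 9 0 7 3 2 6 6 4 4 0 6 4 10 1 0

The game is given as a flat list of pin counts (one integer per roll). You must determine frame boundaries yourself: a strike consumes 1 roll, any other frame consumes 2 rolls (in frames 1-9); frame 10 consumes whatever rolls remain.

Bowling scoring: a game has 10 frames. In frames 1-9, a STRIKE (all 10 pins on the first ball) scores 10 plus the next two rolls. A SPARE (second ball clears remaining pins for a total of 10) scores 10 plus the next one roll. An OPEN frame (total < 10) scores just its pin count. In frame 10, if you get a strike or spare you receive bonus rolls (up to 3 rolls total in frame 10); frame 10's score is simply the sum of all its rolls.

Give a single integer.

Frame 1: STRIKE. 10 + next two rolls (2+8) = 20. Cumulative: 20
Frame 2: SPARE (2+8=10). 10 + next roll (9) = 19. Cumulative: 39
Frame 3: OPEN (9+0=9). Cumulative: 48
Frame 4: SPARE (7+3=10). 10 + next roll (2) = 12. Cumulative: 60
Frame 5: OPEN (2+6=8). Cumulative: 68
Frame 6: SPARE (6+4=10). 10 + next roll (4) = 14. Cumulative: 82
Frame 7: OPEN (4+0=4). Cumulative: 86
Frame 8: SPARE (6+4=10). 10 + next roll (10) = 20. Cumulative: 106
Frame 9: STRIKE. 10 + next two rolls (1+0) = 11. Cumulative: 117
Frame 10: OPEN. Sum of all frame-10 rolls (1+0) = 1. Cumulative: 118

Answer: 118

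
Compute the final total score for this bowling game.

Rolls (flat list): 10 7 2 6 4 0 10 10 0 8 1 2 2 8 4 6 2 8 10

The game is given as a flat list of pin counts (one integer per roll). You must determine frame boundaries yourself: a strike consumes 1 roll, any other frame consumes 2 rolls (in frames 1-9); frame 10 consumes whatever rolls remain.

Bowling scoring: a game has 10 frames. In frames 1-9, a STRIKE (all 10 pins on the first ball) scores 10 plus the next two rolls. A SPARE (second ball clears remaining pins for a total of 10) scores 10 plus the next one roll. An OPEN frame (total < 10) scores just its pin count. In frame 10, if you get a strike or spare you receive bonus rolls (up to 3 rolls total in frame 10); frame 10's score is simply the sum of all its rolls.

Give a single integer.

Frame 1: STRIKE. 10 + next two rolls (7+2) = 19. Cumulative: 19
Frame 2: OPEN (7+2=9). Cumulative: 28
Frame 3: SPARE (6+4=10). 10 + next roll (0) = 10. Cumulative: 38
Frame 4: SPARE (0+10=10). 10 + next roll (10) = 20. Cumulative: 58
Frame 5: STRIKE. 10 + next two rolls (0+8) = 18. Cumulative: 76
Frame 6: OPEN (0+8=8). Cumulative: 84
Frame 7: OPEN (1+2=3). Cumulative: 87
Frame 8: SPARE (2+8=10). 10 + next roll (4) = 14. Cumulative: 101
Frame 9: SPARE (4+6=10). 10 + next roll (2) = 12. Cumulative: 113
Frame 10: SPARE. Sum of all frame-10 rolls (2+8+10) = 20. Cumulative: 133

Answer: 133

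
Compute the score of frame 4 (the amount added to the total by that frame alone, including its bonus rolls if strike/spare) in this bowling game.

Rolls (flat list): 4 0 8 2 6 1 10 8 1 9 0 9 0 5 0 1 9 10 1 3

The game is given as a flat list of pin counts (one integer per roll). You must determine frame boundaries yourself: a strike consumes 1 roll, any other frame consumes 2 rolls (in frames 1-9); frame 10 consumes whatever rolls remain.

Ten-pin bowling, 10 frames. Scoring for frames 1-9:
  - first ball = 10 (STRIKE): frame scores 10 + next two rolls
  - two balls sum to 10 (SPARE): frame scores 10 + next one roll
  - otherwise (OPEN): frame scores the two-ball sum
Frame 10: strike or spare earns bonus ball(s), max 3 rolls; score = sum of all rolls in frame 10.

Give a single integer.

Answer: 19

Derivation:
Frame 1: OPEN (4+0=4). Cumulative: 4
Frame 2: SPARE (8+2=10). 10 + next roll (6) = 16. Cumulative: 20
Frame 3: OPEN (6+1=7). Cumulative: 27
Frame 4: STRIKE. 10 + next two rolls (8+1) = 19. Cumulative: 46
Frame 5: OPEN (8+1=9). Cumulative: 55
Frame 6: OPEN (9+0=9). Cumulative: 64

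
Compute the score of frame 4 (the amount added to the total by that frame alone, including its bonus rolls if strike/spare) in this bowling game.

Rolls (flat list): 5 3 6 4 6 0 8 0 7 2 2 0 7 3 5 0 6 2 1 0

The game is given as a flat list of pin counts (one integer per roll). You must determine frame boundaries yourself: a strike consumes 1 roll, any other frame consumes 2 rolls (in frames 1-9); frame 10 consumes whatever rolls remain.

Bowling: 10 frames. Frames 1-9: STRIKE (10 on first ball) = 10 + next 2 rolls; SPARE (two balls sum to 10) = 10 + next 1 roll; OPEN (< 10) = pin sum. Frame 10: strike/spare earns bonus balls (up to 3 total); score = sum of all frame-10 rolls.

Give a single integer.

Answer: 8

Derivation:
Frame 1: OPEN (5+3=8). Cumulative: 8
Frame 2: SPARE (6+4=10). 10 + next roll (6) = 16. Cumulative: 24
Frame 3: OPEN (6+0=6). Cumulative: 30
Frame 4: OPEN (8+0=8). Cumulative: 38
Frame 5: OPEN (7+2=9). Cumulative: 47
Frame 6: OPEN (2+0=2). Cumulative: 49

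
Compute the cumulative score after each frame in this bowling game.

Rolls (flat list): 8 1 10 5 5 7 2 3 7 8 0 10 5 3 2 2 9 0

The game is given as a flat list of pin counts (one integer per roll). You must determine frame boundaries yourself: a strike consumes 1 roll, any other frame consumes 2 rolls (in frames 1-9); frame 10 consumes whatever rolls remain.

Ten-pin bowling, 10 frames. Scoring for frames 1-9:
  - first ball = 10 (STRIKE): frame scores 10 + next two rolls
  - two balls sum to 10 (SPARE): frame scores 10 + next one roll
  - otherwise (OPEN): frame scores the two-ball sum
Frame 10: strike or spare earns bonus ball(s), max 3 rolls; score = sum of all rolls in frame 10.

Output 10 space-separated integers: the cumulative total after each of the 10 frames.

Answer: 9 29 46 55 73 81 99 107 111 120

Derivation:
Frame 1: OPEN (8+1=9). Cumulative: 9
Frame 2: STRIKE. 10 + next two rolls (5+5) = 20. Cumulative: 29
Frame 3: SPARE (5+5=10). 10 + next roll (7) = 17. Cumulative: 46
Frame 4: OPEN (7+2=9). Cumulative: 55
Frame 5: SPARE (3+7=10). 10 + next roll (8) = 18. Cumulative: 73
Frame 6: OPEN (8+0=8). Cumulative: 81
Frame 7: STRIKE. 10 + next two rolls (5+3) = 18. Cumulative: 99
Frame 8: OPEN (5+3=8). Cumulative: 107
Frame 9: OPEN (2+2=4). Cumulative: 111
Frame 10: OPEN. Sum of all frame-10 rolls (9+0) = 9. Cumulative: 120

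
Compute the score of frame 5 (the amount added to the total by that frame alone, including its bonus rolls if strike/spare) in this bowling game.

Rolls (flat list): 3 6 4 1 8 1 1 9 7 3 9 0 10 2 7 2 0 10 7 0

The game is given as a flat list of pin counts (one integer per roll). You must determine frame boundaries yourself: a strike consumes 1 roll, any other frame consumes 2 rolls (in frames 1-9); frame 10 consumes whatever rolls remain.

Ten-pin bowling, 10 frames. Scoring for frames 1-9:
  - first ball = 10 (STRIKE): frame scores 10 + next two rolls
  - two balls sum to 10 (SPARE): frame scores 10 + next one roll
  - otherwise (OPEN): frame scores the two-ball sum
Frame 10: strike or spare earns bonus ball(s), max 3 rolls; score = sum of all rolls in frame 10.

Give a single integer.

Answer: 19

Derivation:
Frame 1: OPEN (3+6=9). Cumulative: 9
Frame 2: OPEN (4+1=5). Cumulative: 14
Frame 3: OPEN (8+1=9). Cumulative: 23
Frame 4: SPARE (1+9=10). 10 + next roll (7) = 17. Cumulative: 40
Frame 5: SPARE (7+3=10). 10 + next roll (9) = 19. Cumulative: 59
Frame 6: OPEN (9+0=9). Cumulative: 68
Frame 7: STRIKE. 10 + next two rolls (2+7) = 19. Cumulative: 87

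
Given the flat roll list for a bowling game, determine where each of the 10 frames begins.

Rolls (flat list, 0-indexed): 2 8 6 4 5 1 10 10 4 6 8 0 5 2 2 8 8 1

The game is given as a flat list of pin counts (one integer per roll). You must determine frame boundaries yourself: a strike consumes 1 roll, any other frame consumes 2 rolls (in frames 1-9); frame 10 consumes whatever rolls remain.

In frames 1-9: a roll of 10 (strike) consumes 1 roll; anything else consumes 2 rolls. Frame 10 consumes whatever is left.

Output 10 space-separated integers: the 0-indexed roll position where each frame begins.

Answer: 0 2 4 6 7 8 10 12 14 16

Derivation:
Frame 1 starts at roll index 0: rolls=2,8 (sum=10), consumes 2 rolls
Frame 2 starts at roll index 2: rolls=6,4 (sum=10), consumes 2 rolls
Frame 3 starts at roll index 4: rolls=5,1 (sum=6), consumes 2 rolls
Frame 4 starts at roll index 6: roll=10 (strike), consumes 1 roll
Frame 5 starts at roll index 7: roll=10 (strike), consumes 1 roll
Frame 6 starts at roll index 8: rolls=4,6 (sum=10), consumes 2 rolls
Frame 7 starts at roll index 10: rolls=8,0 (sum=8), consumes 2 rolls
Frame 8 starts at roll index 12: rolls=5,2 (sum=7), consumes 2 rolls
Frame 9 starts at roll index 14: rolls=2,8 (sum=10), consumes 2 rolls
Frame 10 starts at roll index 16: 2 remaining rolls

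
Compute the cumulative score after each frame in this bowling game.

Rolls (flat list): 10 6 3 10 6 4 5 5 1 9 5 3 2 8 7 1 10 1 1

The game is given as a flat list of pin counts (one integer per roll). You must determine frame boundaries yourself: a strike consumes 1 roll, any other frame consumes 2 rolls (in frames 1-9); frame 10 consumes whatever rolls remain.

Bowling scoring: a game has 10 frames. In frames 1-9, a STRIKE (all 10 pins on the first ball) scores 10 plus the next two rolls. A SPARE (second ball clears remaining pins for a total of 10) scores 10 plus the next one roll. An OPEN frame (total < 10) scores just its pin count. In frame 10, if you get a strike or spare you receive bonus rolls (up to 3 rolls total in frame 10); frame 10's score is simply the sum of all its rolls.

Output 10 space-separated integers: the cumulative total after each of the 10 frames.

Frame 1: STRIKE. 10 + next two rolls (6+3) = 19. Cumulative: 19
Frame 2: OPEN (6+3=9). Cumulative: 28
Frame 3: STRIKE. 10 + next two rolls (6+4) = 20. Cumulative: 48
Frame 4: SPARE (6+4=10). 10 + next roll (5) = 15. Cumulative: 63
Frame 5: SPARE (5+5=10). 10 + next roll (1) = 11. Cumulative: 74
Frame 6: SPARE (1+9=10). 10 + next roll (5) = 15. Cumulative: 89
Frame 7: OPEN (5+3=8). Cumulative: 97
Frame 8: SPARE (2+8=10). 10 + next roll (7) = 17. Cumulative: 114
Frame 9: OPEN (7+1=8). Cumulative: 122
Frame 10: STRIKE. Sum of all frame-10 rolls (10+1+1) = 12. Cumulative: 134

Answer: 19 28 48 63 74 89 97 114 122 134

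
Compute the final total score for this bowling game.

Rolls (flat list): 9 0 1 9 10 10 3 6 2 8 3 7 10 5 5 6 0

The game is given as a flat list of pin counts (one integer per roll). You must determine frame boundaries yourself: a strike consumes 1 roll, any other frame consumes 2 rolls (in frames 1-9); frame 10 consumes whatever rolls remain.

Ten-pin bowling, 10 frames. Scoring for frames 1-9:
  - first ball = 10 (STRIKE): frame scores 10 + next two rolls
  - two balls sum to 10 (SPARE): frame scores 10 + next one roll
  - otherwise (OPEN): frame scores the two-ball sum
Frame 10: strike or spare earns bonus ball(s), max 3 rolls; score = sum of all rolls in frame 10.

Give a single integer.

Frame 1: OPEN (9+0=9). Cumulative: 9
Frame 2: SPARE (1+9=10). 10 + next roll (10) = 20. Cumulative: 29
Frame 3: STRIKE. 10 + next two rolls (10+3) = 23. Cumulative: 52
Frame 4: STRIKE. 10 + next two rolls (3+6) = 19. Cumulative: 71
Frame 5: OPEN (3+6=9). Cumulative: 80
Frame 6: SPARE (2+8=10). 10 + next roll (3) = 13. Cumulative: 93
Frame 7: SPARE (3+7=10). 10 + next roll (10) = 20. Cumulative: 113
Frame 8: STRIKE. 10 + next two rolls (5+5) = 20. Cumulative: 133
Frame 9: SPARE (5+5=10). 10 + next roll (6) = 16. Cumulative: 149
Frame 10: OPEN. Sum of all frame-10 rolls (6+0) = 6. Cumulative: 155

Answer: 155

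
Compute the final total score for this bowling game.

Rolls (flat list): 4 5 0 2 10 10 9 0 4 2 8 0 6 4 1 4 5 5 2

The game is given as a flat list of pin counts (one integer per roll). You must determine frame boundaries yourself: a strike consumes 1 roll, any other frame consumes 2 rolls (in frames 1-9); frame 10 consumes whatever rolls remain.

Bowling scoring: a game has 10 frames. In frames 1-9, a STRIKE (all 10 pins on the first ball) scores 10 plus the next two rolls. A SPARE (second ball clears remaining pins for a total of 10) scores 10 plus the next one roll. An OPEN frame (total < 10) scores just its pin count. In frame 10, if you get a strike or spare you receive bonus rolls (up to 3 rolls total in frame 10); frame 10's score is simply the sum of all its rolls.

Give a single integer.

Answer: 110

Derivation:
Frame 1: OPEN (4+5=9). Cumulative: 9
Frame 2: OPEN (0+2=2). Cumulative: 11
Frame 3: STRIKE. 10 + next two rolls (10+9) = 29. Cumulative: 40
Frame 4: STRIKE. 10 + next two rolls (9+0) = 19. Cumulative: 59
Frame 5: OPEN (9+0=9). Cumulative: 68
Frame 6: OPEN (4+2=6). Cumulative: 74
Frame 7: OPEN (8+0=8). Cumulative: 82
Frame 8: SPARE (6+4=10). 10 + next roll (1) = 11. Cumulative: 93
Frame 9: OPEN (1+4=5). Cumulative: 98
Frame 10: SPARE. Sum of all frame-10 rolls (5+5+2) = 12. Cumulative: 110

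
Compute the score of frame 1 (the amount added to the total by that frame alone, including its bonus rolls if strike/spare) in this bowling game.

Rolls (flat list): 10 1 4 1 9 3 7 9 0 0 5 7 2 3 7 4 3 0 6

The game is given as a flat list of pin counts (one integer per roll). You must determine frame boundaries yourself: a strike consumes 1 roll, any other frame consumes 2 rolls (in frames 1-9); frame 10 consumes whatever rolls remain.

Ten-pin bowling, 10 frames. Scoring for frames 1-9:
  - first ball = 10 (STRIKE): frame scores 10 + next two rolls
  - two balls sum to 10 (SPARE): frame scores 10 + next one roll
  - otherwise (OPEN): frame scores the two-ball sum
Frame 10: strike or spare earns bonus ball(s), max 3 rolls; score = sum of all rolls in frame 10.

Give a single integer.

Answer: 15

Derivation:
Frame 1: STRIKE. 10 + next two rolls (1+4) = 15. Cumulative: 15
Frame 2: OPEN (1+4=5). Cumulative: 20
Frame 3: SPARE (1+9=10). 10 + next roll (3) = 13. Cumulative: 33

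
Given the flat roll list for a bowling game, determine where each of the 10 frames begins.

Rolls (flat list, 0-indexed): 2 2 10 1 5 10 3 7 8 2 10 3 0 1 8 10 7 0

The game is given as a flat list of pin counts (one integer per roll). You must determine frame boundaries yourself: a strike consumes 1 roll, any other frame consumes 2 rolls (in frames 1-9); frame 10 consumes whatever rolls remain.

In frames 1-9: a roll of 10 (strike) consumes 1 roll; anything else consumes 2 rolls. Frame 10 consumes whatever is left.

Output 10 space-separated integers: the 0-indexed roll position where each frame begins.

Frame 1 starts at roll index 0: rolls=2,2 (sum=4), consumes 2 rolls
Frame 2 starts at roll index 2: roll=10 (strike), consumes 1 roll
Frame 3 starts at roll index 3: rolls=1,5 (sum=6), consumes 2 rolls
Frame 4 starts at roll index 5: roll=10 (strike), consumes 1 roll
Frame 5 starts at roll index 6: rolls=3,7 (sum=10), consumes 2 rolls
Frame 6 starts at roll index 8: rolls=8,2 (sum=10), consumes 2 rolls
Frame 7 starts at roll index 10: roll=10 (strike), consumes 1 roll
Frame 8 starts at roll index 11: rolls=3,0 (sum=3), consumes 2 rolls
Frame 9 starts at roll index 13: rolls=1,8 (sum=9), consumes 2 rolls
Frame 10 starts at roll index 15: 3 remaining rolls

Answer: 0 2 3 5 6 8 10 11 13 15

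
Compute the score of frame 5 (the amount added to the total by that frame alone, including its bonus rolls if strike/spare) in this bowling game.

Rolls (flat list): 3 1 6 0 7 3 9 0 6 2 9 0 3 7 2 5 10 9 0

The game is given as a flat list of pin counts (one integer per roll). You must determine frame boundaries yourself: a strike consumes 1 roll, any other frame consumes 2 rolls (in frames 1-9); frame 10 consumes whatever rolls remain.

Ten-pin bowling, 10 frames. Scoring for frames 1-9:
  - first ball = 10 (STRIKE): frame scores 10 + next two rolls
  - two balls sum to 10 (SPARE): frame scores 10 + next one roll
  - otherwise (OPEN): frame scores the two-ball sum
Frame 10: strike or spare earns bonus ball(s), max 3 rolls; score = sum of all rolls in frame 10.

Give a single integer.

Frame 1: OPEN (3+1=4). Cumulative: 4
Frame 2: OPEN (6+0=6). Cumulative: 10
Frame 3: SPARE (7+3=10). 10 + next roll (9) = 19. Cumulative: 29
Frame 4: OPEN (9+0=9). Cumulative: 38
Frame 5: OPEN (6+2=8). Cumulative: 46
Frame 6: OPEN (9+0=9). Cumulative: 55
Frame 7: SPARE (3+7=10). 10 + next roll (2) = 12. Cumulative: 67

Answer: 8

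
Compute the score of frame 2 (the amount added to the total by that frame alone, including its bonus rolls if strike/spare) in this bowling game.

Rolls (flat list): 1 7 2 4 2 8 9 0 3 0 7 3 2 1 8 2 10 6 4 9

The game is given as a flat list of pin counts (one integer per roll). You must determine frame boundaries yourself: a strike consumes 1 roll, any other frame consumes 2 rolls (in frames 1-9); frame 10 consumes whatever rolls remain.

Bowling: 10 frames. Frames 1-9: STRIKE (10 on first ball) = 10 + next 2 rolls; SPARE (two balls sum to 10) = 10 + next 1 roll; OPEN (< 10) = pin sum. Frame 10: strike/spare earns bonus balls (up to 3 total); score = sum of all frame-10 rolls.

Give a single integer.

Answer: 6

Derivation:
Frame 1: OPEN (1+7=8). Cumulative: 8
Frame 2: OPEN (2+4=6). Cumulative: 14
Frame 3: SPARE (2+8=10). 10 + next roll (9) = 19. Cumulative: 33
Frame 4: OPEN (9+0=9). Cumulative: 42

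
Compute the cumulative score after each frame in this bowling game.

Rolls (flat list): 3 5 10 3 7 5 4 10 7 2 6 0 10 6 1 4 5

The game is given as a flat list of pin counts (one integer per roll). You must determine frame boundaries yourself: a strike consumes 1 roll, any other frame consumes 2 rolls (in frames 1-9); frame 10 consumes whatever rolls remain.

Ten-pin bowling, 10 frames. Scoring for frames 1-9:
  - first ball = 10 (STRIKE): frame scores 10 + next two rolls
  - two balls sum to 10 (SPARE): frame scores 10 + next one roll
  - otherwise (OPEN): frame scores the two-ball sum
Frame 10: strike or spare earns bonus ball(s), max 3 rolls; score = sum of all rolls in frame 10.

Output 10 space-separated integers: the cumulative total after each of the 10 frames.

Frame 1: OPEN (3+5=8). Cumulative: 8
Frame 2: STRIKE. 10 + next two rolls (3+7) = 20. Cumulative: 28
Frame 3: SPARE (3+7=10). 10 + next roll (5) = 15. Cumulative: 43
Frame 4: OPEN (5+4=9). Cumulative: 52
Frame 5: STRIKE. 10 + next two rolls (7+2) = 19. Cumulative: 71
Frame 6: OPEN (7+2=9). Cumulative: 80
Frame 7: OPEN (6+0=6). Cumulative: 86
Frame 8: STRIKE. 10 + next two rolls (6+1) = 17. Cumulative: 103
Frame 9: OPEN (6+1=7). Cumulative: 110
Frame 10: OPEN. Sum of all frame-10 rolls (4+5) = 9. Cumulative: 119

Answer: 8 28 43 52 71 80 86 103 110 119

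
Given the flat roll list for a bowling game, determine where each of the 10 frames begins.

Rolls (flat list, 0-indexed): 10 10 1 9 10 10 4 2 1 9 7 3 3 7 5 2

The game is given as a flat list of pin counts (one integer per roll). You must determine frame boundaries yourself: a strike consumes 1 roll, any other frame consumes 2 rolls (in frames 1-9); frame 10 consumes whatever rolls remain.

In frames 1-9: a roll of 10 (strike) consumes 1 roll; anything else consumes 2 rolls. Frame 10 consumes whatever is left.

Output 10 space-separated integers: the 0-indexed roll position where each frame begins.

Answer: 0 1 2 4 5 6 8 10 12 14

Derivation:
Frame 1 starts at roll index 0: roll=10 (strike), consumes 1 roll
Frame 2 starts at roll index 1: roll=10 (strike), consumes 1 roll
Frame 3 starts at roll index 2: rolls=1,9 (sum=10), consumes 2 rolls
Frame 4 starts at roll index 4: roll=10 (strike), consumes 1 roll
Frame 5 starts at roll index 5: roll=10 (strike), consumes 1 roll
Frame 6 starts at roll index 6: rolls=4,2 (sum=6), consumes 2 rolls
Frame 7 starts at roll index 8: rolls=1,9 (sum=10), consumes 2 rolls
Frame 8 starts at roll index 10: rolls=7,3 (sum=10), consumes 2 rolls
Frame 9 starts at roll index 12: rolls=3,7 (sum=10), consumes 2 rolls
Frame 10 starts at roll index 14: 2 remaining rolls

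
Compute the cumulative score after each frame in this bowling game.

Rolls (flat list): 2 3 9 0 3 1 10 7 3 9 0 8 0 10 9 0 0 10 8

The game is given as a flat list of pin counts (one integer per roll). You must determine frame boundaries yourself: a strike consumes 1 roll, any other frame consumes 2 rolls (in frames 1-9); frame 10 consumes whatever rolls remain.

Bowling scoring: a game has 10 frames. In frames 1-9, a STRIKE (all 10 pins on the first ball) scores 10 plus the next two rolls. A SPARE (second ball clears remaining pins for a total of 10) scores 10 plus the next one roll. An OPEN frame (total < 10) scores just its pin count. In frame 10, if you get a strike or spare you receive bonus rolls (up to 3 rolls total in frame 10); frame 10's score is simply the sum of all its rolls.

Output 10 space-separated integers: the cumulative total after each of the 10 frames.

Frame 1: OPEN (2+3=5). Cumulative: 5
Frame 2: OPEN (9+0=9). Cumulative: 14
Frame 3: OPEN (3+1=4). Cumulative: 18
Frame 4: STRIKE. 10 + next two rolls (7+3) = 20. Cumulative: 38
Frame 5: SPARE (7+3=10). 10 + next roll (9) = 19. Cumulative: 57
Frame 6: OPEN (9+0=9). Cumulative: 66
Frame 7: OPEN (8+0=8). Cumulative: 74
Frame 8: STRIKE. 10 + next two rolls (9+0) = 19. Cumulative: 93
Frame 9: OPEN (9+0=9). Cumulative: 102
Frame 10: SPARE. Sum of all frame-10 rolls (0+10+8) = 18. Cumulative: 120

Answer: 5 14 18 38 57 66 74 93 102 120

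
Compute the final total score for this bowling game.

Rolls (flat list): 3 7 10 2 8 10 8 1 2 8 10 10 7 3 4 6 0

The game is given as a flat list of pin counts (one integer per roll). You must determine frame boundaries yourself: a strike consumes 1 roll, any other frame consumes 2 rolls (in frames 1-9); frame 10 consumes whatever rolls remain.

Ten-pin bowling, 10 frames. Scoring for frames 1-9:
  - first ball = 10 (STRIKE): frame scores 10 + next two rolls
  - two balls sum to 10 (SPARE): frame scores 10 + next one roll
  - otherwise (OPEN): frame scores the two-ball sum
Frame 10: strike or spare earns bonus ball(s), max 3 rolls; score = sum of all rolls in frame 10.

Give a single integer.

Frame 1: SPARE (3+7=10). 10 + next roll (10) = 20. Cumulative: 20
Frame 2: STRIKE. 10 + next two rolls (2+8) = 20. Cumulative: 40
Frame 3: SPARE (2+8=10). 10 + next roll (10) = 20. Cumulative: 60
Frame 4: STRIKE. 10 + next two rolls (8+1) = 19. Cumulative: 79
Frame 5: OPEN (8+1=9). Cumulative: 88
Frame 6: SPARE (2+8=10). 10 + next roll (10) = 20. Cumulative: 108
Frame 7: STRIKE. 10 + next two rolls (10+7) = 27. Cumulative: 135
Frame 8: STRIKE. 10 + next two rolls (7+3) = 20. Cumulative: 155
Frame 9: SPARE (7+3=10). 10 + next roll (4) = 14. Cumulative: 169
Frame 10: SPARE. Sum of all frame-10 rolls (4+6+0) = 10. Cumulative: 179

Answer: 179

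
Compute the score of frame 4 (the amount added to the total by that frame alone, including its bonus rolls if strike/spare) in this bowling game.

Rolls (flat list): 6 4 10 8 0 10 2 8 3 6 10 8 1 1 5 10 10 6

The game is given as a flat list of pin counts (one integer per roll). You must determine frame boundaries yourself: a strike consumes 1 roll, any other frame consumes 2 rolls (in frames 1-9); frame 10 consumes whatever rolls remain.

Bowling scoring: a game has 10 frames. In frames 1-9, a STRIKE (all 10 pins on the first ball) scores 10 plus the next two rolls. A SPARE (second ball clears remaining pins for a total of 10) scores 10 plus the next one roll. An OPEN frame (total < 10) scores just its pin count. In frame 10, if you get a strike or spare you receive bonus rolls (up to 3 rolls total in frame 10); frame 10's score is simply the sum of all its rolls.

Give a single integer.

Answer: 20

Derivation:
Frame 1: SPARE (6+4=10). 10 + next roll (10) = 20. Cumulative: 20
Frame 2: STRIKE. 10 + next two rolls (8+0) = 18. Cumulative: 38
Frame 3: OPEN (8+0=8). Cumulative: 46
Frame 4: STRIKE. 10 + next two rolls (2+8) = 20. Cumulative: 66
Frame 5: SPARE (2+8=10). 10 + next roll (3) = 13. Cumulative: 79
Frame 6: OPEN (3+6=9). Cumulative: 88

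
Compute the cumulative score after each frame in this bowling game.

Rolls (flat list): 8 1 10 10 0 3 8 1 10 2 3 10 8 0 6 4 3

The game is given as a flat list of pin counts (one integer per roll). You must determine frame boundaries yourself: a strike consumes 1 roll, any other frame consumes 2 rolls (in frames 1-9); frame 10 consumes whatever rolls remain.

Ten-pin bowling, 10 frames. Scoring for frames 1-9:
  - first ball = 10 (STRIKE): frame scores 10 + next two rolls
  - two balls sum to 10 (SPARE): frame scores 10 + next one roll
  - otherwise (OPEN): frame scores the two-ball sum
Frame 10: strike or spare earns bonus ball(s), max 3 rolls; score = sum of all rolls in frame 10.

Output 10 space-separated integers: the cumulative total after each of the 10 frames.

Answer: 9 29 42 45 54 69 74 92 100 113

Derivation:
Frame 1: OPEN (8+1=9). Cumulative: 9
Frame 2: STRIKE. 10 + next two rolls (10+0) = 20. Cumulative: 29
Frame 3: STRIKE. 10 + next two rolls (0+3) = 13. Cumulative: 42
Frame 4: OPEN (0+3=3). Cumulative: 45
Frame 5: OPEN (8+1=9). Cumulative: 54
Frame 6: STRIKE. 10 + next two rolls (2+3) = 15. Cumulative: 69
Frame 7: OPEN (2+3=5). Cumulative: 74
Frame 8: STRIKE. 10 + next two rolls (8+0) = 18. Cumulative: 92
Frame 9: OPEN (8+0=8). Cumulative: 100
Frame 10: SPARE. Sum of all frame-10 rolls (6+4+3) = 13. Cumulative: 113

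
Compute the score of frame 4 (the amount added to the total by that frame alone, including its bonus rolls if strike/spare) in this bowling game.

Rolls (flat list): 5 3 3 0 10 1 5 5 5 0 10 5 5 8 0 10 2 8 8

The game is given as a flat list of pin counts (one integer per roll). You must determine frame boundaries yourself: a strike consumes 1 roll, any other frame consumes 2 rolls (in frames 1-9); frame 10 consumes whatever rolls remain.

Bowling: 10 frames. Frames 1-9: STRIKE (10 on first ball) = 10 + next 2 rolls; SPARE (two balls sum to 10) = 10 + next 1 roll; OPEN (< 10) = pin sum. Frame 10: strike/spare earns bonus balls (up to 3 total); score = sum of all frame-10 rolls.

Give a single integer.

Answer: 6

Derivation:
Frame 1: OPEN (5+3=8). Cumulative: 8
Frame 2: OPEN (3+0=3). Cumulative: 11
Frame 3: STRIKE. 10 + next two rolls (1+5) = 16. Cumulative: 27
Frame 4: OPEN (1+5=6). Cumulative: 33
Frame 5: SPARE (5+5=10). 10 + next roll (0) = 10. Cumulative: 43
Frame 6: SPARE (0+10=10). 10 + next roll (5) = 15. Cumulative: 58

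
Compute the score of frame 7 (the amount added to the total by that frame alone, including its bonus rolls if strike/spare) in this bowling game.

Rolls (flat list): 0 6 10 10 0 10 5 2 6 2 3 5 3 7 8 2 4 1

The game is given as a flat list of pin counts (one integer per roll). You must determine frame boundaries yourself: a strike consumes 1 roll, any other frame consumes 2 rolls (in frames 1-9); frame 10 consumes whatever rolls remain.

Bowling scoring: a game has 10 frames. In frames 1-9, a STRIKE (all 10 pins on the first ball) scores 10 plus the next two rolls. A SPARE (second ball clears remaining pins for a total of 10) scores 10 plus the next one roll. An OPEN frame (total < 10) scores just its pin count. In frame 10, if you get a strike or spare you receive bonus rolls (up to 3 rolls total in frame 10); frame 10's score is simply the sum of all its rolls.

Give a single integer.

Answer: 8

Derivation:
Frame 1: OPEN (0+6=6). Cumulative: 6
Frame 2: STRIKE. 10 + next two rolls (10+0) = 20. Cumulative: 26
Frame 3: STRIKE. 10 + next two rolls (0+10) = 20. Cumulative: 46
Frame 4: SPARE (0+10=10). 10 + next roll (5) = 15. Cumulative: 61
Frame 5: OPEN (5+2=7). Cumulative: 68
Frame 6: OPEN (6+2=8). Cumulative: 76
Frame 7: OPEN (3+5=8). Cumulative: 84
Frame 8: SPARE (3+7=10). 10 + next roll (8) = 18. Cumulative: 102
Frame 9: SPARE (8+2=10). 10 + next roll (4) = 14. Cumulative: 116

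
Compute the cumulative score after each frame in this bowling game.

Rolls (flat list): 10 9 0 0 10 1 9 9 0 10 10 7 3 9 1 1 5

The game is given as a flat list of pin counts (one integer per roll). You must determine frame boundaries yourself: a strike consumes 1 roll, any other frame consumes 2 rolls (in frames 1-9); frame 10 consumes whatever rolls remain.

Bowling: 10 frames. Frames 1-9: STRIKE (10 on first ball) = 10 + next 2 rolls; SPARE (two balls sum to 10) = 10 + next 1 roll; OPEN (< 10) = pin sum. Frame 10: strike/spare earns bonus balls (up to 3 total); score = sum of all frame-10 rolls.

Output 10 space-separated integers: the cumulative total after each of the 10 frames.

Frame 1: STRIKE. 10 + next two rolls (9+0) = 19. Cumulative: 19
Frame 2: OPEN (9+0=9). Cumulative: 28
Frame 3: SPARE (0+10=10). 10 + next roll (1) = 11. Cumulative: 39
Frame 4: SPARE (1+9=10). 10 + next roll (9) = 19. Cumulative: 58
Frame 5: OPEN (9+0=9). Cumulative: 67
Frame 6: STRIKE. 10 + next two rolls (10+7) = 27. Cumulative: 94
Frame 7: STRIKE. 10 + next two rolls (7+3) = 20. Cumulative: 114
Frame 8: SPARE (7+3=10). 10 + next roll (9) = 19. Cumulative: 133
Frame 9: SPARE (9+1=10). 10 + next roll (1) = 11. Cumulative: 144
Frame 10: OPEN. Sum of all frame-10 rolls (1+5) = 6. Cumulative: 150

Answer: 19 28 39 58 67 94 114 133 144 150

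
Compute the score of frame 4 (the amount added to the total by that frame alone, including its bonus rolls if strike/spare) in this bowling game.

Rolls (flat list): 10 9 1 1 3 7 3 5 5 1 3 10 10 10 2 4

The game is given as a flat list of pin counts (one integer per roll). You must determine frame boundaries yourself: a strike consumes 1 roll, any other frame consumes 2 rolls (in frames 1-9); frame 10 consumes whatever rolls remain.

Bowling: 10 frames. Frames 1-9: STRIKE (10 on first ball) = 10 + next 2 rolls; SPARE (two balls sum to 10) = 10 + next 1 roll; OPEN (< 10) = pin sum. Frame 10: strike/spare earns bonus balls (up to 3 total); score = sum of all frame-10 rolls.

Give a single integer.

Frame 1: STRIKE. 10 + next two rolls (9+1) = 20. Cumulative: 20
Frame 2: SPARE (9+1=10). 10 + next roll (1) = 11. Cumulative: 31
Frame 3: OPEN (1+3=4). Cumulative: 35
Frame 4: SPARE (7+3=10). 10 + next roll (5) = 15. Cumulative: 50
Frame 5: SPARE (5+5=10). 10 + next roll (1) = 11. Cumulative: 61
Frame 6: OPEN (1+3=4). Cumulative: 65

Answer: 15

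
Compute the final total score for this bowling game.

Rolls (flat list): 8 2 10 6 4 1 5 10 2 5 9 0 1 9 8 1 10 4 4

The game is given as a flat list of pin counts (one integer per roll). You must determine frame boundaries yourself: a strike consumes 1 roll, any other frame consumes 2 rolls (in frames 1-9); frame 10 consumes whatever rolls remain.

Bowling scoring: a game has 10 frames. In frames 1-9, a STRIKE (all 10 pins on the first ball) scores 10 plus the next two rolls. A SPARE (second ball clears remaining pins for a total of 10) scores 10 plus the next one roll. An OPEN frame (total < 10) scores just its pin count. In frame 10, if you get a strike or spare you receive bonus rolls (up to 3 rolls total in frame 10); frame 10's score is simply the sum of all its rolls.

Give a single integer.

Answer: 135

Derivation:
Frame 1: SPARE (8+2=10). 10 + next roll (10) = 20. Cumulative: 20
Frame 2: STRIKE. 10 + next two rolls (6+4) = 20. Cumulative: 40
Frame 3: SPARE (6+4=10). 10 + next roll (1) = 11. Cumulative: 51
Frame 4: OPEN (1+5=6). Cumulative: 57
Frame 5: STRIKE. 10 + next two rolls (2+5) = 17. Cumulative: 74
Frame 6: OPEN (2+5=7). Cumulative: 81
Frame 7: OPEN (9+0=9). Cumulative: 90
Frame 8: SPARE (1+9=10). 10 + next roll (8) = 18. Cumulative: 108
Frame 9: OPEN (8+1=9). Cumulative: 117
Frame 10: STRIKE. Sum of all frame-10 rolls (10+4+4) = 18. Cumulative: 135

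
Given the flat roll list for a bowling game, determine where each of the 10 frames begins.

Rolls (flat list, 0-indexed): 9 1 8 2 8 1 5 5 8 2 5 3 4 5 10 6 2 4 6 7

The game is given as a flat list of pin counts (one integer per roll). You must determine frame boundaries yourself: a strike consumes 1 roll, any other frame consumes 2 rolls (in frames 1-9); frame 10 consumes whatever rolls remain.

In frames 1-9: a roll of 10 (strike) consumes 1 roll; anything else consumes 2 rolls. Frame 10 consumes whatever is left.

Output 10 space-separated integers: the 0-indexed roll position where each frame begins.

Frame 1 starts at roll index 0: rolls=9,1 (sum=10), consumes 2 rolls
Frame 2 starts at roll index 2: rolls=8,2 (sum=10), consumes 2 rolls
Frame 3 starts at roll index 4: rolls=8,1 (sum=9), consumes 2 rolls
Frame 4 starts at roll index 6: rolls=5,5 (sum=10), consumes 2 rolls
Frame 5 starts at roll index 8: rolls=8,2 (sum=10), consumes 2 rolls
Frame 6 starts at roll index 10: rolls=5,3 (sum=8), consumes 2 rolls
Frame 7 starts at roll index 12: rolls=4,5 (sum=9), consumes 2 rolls
Frame 8 starts at roll index 14: roll=10 (strike), consumes 1 roll
Frame 9 starts at roll index 15: rolls=6,2 (sum=8), consumes 2 rolls
Frame 10 starts at roll index 17: 3 remaining rolls

Answer: 0 2 4 6 8 10 12 14 15 17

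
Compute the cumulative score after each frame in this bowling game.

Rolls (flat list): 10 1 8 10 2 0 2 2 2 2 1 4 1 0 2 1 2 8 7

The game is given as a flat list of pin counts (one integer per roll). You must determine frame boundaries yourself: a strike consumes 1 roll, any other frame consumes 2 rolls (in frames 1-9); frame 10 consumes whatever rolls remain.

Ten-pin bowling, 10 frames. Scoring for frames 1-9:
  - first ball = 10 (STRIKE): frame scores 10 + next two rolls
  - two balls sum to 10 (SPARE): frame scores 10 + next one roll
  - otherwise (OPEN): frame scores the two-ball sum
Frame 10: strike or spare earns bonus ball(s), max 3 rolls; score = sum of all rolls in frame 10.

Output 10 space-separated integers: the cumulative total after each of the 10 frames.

Answer: 19 28 40 42 46 50 55 56 59 76

Derivation:
Frame 1: STRIKE. 10 + next two rolls (1+8) = 19. Cumulative: 19
Frame 2: OPEN (1+8=9). Cumulative: 28
Frame 3: STRIKE. 10 + next two rolls (2+0) = 12. Cumulative: 40
Frame 4: OPEN (2+0=2). Cumulative: 42
Frame 5: OPEN (2+2=4). Cumulative: 46
Frame 6: OPEN (2+2=4). Cumulative: 50
Frame 7: OPEN (1+4=5). Cumulative: 55
Frame 8: OPEN (1+0=1). Cumulative: 56
Frame 9: OPEN (2+1=3). Cumulative: 59
Frame 10: SPARE. Sum of all frame-10 rolls (2+8+7) = 17. Cumulative: 76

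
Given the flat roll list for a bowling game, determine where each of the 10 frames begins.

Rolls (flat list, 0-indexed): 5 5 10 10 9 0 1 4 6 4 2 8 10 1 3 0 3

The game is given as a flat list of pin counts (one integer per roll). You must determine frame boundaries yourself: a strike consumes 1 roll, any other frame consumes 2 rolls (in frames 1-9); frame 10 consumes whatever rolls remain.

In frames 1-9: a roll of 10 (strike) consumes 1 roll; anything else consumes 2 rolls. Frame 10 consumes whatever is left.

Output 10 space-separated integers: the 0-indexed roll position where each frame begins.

Answer: 0 2 3 4 6 8 10 12 13 15

Derivation:
Frame 1 starts at roll index 0: rolls=5,5 (sum=10), consumes 2 rolls
Frame 2 starts at roll index 2: roll=10 (strike), consumes 1 roll
Frame 3 starts at roll index 3: roll=10 (strike), consumes 1 roll
Frame 4 starts at roll index 4: rolls=9,0 (sum=9), consumes 2 rolls
Frame 5 starts at roll index 6: rolls=1,4 (sum=5), consumes 2 rolls
Frame 6 starts at roll index 8: rolls=6,4 (sum=10), consumes 2 rolls
Frame 7 starts at roll index 10: rolls=2,8 (sum=10), consumes 2 rolls
Frame 8 starts at roll index 12: roll=10 (strike), consumes 1 roll
Frame 9 starts at roll index 13: rolls=1,3 (sum=4), consumes 2 rolls
Frame 10 starts at roll index 15: 2 remaining rolls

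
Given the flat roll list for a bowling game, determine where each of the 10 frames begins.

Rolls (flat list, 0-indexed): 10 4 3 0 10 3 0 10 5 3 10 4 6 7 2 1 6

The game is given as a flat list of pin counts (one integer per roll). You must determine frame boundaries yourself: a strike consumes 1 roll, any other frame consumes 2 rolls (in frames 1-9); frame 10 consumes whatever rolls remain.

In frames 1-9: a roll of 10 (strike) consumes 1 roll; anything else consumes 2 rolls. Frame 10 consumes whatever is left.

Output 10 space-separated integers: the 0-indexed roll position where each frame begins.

Answer: 0 1 3 5 7 8 10 11 13 15

Derivation:
Frame 1 starts at roll index 0: roll=10 (strike), consumes 1 roll
Frame 2 starts at roll index 1: rolls=4,3 (sum=7), consumes 2 rolls
Frame 3 starts at roll index 3: rolls=0,10 (sum=10), consumes 2 rolls
Frame 4 starts at roll index 5: rolls=3,0 (sum=3), consumes 2 rolls
Frame 5 starts at roll index 7: roll=10 (strike), consumes 1 roll
Frame 6 starts at roll index 8: rolls=5,3 (sum=8), consumes 2 rolls
Frame 7 starts at roll index 10: roll=10 (strike), consumes 1 roll
Frame 8 starts at roll index 11: rolls=4,6 (sum=10), consumes 2 rolls
Frame 9 starts at roll index 13: rolls=7,2 (sum=9), consumes 2 rolls
Frame 10 starts at roll index 15: 2 remaining rolls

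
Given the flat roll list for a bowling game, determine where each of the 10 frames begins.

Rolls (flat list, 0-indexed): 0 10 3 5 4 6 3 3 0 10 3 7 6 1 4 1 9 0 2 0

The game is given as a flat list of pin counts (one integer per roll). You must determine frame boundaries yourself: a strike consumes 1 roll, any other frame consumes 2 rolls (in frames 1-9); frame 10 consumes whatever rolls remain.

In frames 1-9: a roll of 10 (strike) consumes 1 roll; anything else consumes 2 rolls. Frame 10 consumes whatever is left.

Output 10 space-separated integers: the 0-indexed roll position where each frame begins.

Answer: 0 2 4 6 8 10 12 14 16 18

Derivation:
Frame 1 starts at roll index 0: rolls=0,10 (sum=10), consumes 2 rolls
Frame 2 starts at roll index 2: rolls=3,5 (sum=8), consumes 2 rolls
Frame 3 starts at roll index 4: rolls=4,6 (sum=10), consumes 2 rolls
Frame 4 starts at roll index 6: rolls=3,3 (sum=6), consumes 2 rolls
Frame 5 starts at roll index 8: rolls=0,10 (sum=10), consumes 2 rolls
Frame 6 starts at roll index 10: rolls=3,7 (sum=10), consumes 2 rolls
Frame 7 starts at roll index 12: rolls=6,1 (sum=7), consumes 2 rolls
Frame 8 starts at roll index 14: rolls=4,1 (sum=5), consumes 2 rolls
Frame 9 starts at roll index 16: rolls=9,0 (sum=9), consumes 2 rolls
Frame 10 starts at roll index 18: 2 remaining rolls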